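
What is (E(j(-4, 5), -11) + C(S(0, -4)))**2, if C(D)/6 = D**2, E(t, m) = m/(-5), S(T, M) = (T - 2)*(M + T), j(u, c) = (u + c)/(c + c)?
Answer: 3728761/25 ≈ 1.4915e+5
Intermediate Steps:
j(u, c) = (c + u)/(2*c) (j(u, c) = (c + u)/((2*c)) = (c + u)*(1/(2*c)) = (c + u)/(2*c))
S(T, M) = (-2 + T)*(M + T)
E(t, m) = -m/5 (E(t, m) = m*(-1/5) = -m/5)
C(D) = 6*D**2
(E(j(-4, 5), -11) + C(S(0, -4)))**2 = (-1/5*(-11) + 6*(0**2 - 2*(-4) - 2*0 - 4*0)**2)**2 = (11/5 + 6*(0 + 8 + 0 + 0)**2)**2 = (11/5 + 6*8**2)**2 = (11/5 + 6*64)**2 = (11/5 + 384)**2 = (1931/5)**2 = 3728761/25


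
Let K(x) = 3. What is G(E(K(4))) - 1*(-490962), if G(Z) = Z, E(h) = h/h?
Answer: 490963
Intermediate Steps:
E(h) = 1
G(E(K(4))) - 1*(-490962) = 1 - 1*(-490962) = 1 + 490962 = 490963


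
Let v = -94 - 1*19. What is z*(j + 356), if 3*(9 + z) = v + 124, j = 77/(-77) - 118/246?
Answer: -697696/369 ≈ -1890.8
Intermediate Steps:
j = -182/123 (j = 77*(-1/77) - 118*1/246 = -1 - 59/123 = -182/123 ≈ -1.4797)
v = -113 (v = -94 - 19 = -113)
z = -16/3 (z = -9 + (-113 + 124)/3 = -9 + (1/3)*11 = -9 + 11/3 = -16/3 ≈ -5.3333)
z*(j + 356) = -16*(-182/123 + 356)/3 = -16/3*43606/123 = -697696/369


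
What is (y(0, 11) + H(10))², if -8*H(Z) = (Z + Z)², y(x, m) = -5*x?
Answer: 2500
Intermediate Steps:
H(Z) = -Z²/2 (H(Z) = -(Z + Z)²/8 = -4*Z²/8 = -Z²/2)
(y(0, 11) + H(10))² = (-5*0 - ½*10²)² = (0 - ½*100)² = (0 - 50)² = (-50)² = 2500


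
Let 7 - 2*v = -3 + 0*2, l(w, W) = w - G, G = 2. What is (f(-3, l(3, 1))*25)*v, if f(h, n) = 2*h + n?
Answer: -625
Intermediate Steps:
l(w, W) = -2 + w (l(w, W) = w - 1*2 = w - 2 = -2 + w)
f(h, n) = n + 2*h
v = 5 (v = 7/2 - (-3 + 0*2)/2 = 7/2 - (-3 + 0)/2 = 7/2 - ½*(-3) = 7/2 + 3/2 = 5)
(f(-3, l(3, 1))*25)*v = (((-2 + 3) + 2*(-3))*25)*5 = ((1 - 6)*25)*5 = -5*25*5 = -125*5 = -625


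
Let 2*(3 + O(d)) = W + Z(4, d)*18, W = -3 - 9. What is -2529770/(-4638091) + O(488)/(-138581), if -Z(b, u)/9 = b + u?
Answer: 535457001721/642751288871 ≈ 0.83307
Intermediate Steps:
Z(b, u) = -9*b - 9*u (Z(b, u) = -9*(b + u) = -9*b - 9*u)
W = -12
O(d) = -333 - 81*d (O(d) = -3 + (-12 + (-9*4 - 9*d)*18)/2 = -3 + (-12 + (-36 - 9*d)*18)/2 = -3 + (-12 + (-648 - 162*d))/2 = -3 + (-660 - 162*d)/2 = -3 + (-330 - 81*d) = -333 - 81*d)
-2529770/(-4638091) + O(488)/(-138581) = -2529770/(-4638091) + (-333 - 81*488)/(-138581) = -2529770*(-1/4638091) + (-333 - 39528)*(-1/138581) = 2529770/4638091 - 39861*(-1/138581) = 2529770/4638091 + 39861/138581 = 535457001721/642751288871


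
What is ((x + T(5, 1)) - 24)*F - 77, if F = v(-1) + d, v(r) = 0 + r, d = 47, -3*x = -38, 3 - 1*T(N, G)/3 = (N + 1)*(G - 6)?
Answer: 11867/3 ≈ 3955.7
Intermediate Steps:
T(N, G) = 9 - 3*(1 + N)*(-6 + G) (T(N, G) = 9 - 3*(N + 1)*(G - 6) = 9 - 3*(1 + N)*(-6 + G))
x = 38/3 (x = -⅓*(-38) = 38/3 ≈ 12.667)
v(r) = r
F = 46 (F = -1 + 47 = 46)
((x + T(5, 1)) - 24)*F - 77 = ((38/3 + (27 - 3*1 + 18*5 - 3*1*5)) - 24)*46 - 77 = ((38/3 + (27 - 3 + 90 - 15)) - 24)*46 - 77 = ((38/3 + 99) - 24)*46 - 77 = (335/3 - 24)*46 - 77 = (263/3)*46 - 77 = 12098/3 - 77 = 11867/3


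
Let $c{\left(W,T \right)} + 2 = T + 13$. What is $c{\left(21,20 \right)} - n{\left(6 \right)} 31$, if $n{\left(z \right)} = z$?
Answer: $-155$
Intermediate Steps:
$c{\left(W,T \right)} = 11 + T$ ($c{\left(W,T \right)} = -2 + \left(T + 13\right) = -2 + \left(13 + T\right) = 11 + T$)
$c{\left(21,20 \right)} - n{\left(6 \right)} 31 = \left(11 + 20\right) - 6 \cdot 31 = 31 - 186 = -155$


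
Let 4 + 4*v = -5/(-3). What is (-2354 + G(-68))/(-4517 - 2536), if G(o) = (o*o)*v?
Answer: 15154/21159 ≈ 0.71620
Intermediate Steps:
v = -7/12 (v = -1 + (-5/(-3))/4 = -1 + (-5*(-1/3))/4 = -1 + (1/4)*(5/3) = -1 + 5/12 = -7/12 ≈ -0.58333)
G(o) = -7*o**2/12 (G(o) = (o*o)*(-7/12) = o**2*(-7/12) = -7*o**2/12)
(-2354 + G(-68))/(-4517 - 2536) = (-2354 - 7/12*(-68)**2)/(-4517 - 2536) = (-2354 - 7/12*4624)/(-7053) = (-2354 - 8092/3)*(-1/7053) = -15154/3*(-1/7053) = 15154/21159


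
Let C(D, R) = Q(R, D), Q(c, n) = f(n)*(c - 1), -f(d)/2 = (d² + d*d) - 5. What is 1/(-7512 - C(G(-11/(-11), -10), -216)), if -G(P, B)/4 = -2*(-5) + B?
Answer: -1/5342 ≈ -0.00018720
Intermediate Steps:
f(d) = 10 - 4*d² (f(d) = -2*((d² + d*d) - 5) = -2*((d² + d²) - 5) = -2*(2*d² - 5) = -2*(-5 + 2*d²) = 10 - 4*d²)
G(P, B) = -40 - 4*B (G(P, B) = -4*(-2*(-5) + B) = -4*(10 + B) = -40 - 4*B)
Q(c, n) = (-1 + c)*(10 - 4*n²) (Q(c, n) = (10 - 4*n²)*(c - 1) = (10 - 4*n²)*(-1 + c) = (-1 + c)*(10 - 4*n²))
C(D, R) = -2*(-1 + R)*(-5 + 2*D²)
1/(-7512 - C(G(-11/(-11), -10), -216)) = 1/(-7512 - (-2)*(-1 - 216)*(-5 + 2*(-40 - 4*(-10))²)) = 1/(-7512 - (-2)*(-217)*(-5 + 2*(-40 + 40)²)) = 1/(-7512 - (-2)*(-217)*(-5 + 2*0²)) = 1/(-7512 - (-2)*(-217)*(-5 + 2*0)) = 1/(-7512 - (-2)*(-217)*(-5 + 0)) = 1/(-7512 - (-2)*(-217)*(-5)) = 1/(-7512 - 1*(-2170)) = 1/(-7512 + 2170) = 1/(-5342) = -1/5342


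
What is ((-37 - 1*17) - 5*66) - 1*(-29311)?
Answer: 28927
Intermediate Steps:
((-37 - 1*17) - 5*66) - 1*(-29311) = ((-37 - 17) - 330) + 29311 = (-54 - 330) + 29311 = -384 + 29311 = 28927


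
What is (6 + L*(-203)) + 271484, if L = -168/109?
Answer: 29626514/109 ≈ 2.7180e+5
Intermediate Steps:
L = -168/109 (L = -168*1/109 = -168/109 ≈ -1.5413)
(6 + L*(-203)) + 271484 = (6 - 168/109*(-203)) + 271484 = (6 + 34104/109) + 271484 = 34758/109 + 271484 = 29626514/109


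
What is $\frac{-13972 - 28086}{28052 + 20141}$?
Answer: $- \frac{42058}{48193} \approx -0.8727$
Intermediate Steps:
$\frac{-13972 - 28086}{28052 + 20141} = - \frac{42058}{48193}$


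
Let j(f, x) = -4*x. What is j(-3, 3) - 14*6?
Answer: -96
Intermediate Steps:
j(-3, 3) - 14*6 = -4*3 - 14*6 = -12 - 84 = -96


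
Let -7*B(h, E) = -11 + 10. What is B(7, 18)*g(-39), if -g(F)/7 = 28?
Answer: -28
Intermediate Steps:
B(h, E) = ⅐ (B(h, E) = -(-11 + 10)/7 = -⅐*(-1) = ⅐)
g(F) = -196 (g(F) = -7*28 = -196)
B(7, 18)*g(-39) = (⅐)*(-196) = -28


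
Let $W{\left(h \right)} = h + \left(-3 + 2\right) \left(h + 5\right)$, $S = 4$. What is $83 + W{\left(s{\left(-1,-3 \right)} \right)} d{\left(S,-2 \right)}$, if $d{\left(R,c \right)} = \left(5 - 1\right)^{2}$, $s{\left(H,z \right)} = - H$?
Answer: $3$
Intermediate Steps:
$W{\left(h \right)} = -5$ ($W{\left(h \right)} = h - \left(5 + h\right) = -5$)
$d{\left(R,c \right)} = 16$ ($d{\left(R,c \right)} = 4^{2} = 16$)
$83 + W{\left(s{\left(-1,-3 \right)} \right)} d{\left(S,-2 \right)} = 83 - 80 = 3$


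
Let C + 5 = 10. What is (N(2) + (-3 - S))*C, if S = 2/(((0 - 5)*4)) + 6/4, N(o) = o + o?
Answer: -2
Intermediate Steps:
N(o) = 2*o
S = 7/5 (S = 2/((-5*4)) + 6*(¼) = 2/(-20) + 3/2 = 2*(-1/20) + 3/2 = -⅒ + 3/2 = 7/5 ≈ 1.4000)
C = 5 (C = -5 + 10 = 5)
(N(2) + (-3 - S))*C = (2*2 + (-3 - 1*7/5))*5 = (4 + (-3 - 7/5))*5 = (4 - 22/5)*5 = -⅖*5 = -2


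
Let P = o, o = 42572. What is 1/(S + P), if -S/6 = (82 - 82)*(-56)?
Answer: 1/42572 ≈ 2.3490e-5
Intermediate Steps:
P = 42572
S = 0 (S = -6*(82 - 82)*(-56) = -0*(-56) = -6*0 = 0)
1/(S + P) = 1/(0 + 42572) = 1/42572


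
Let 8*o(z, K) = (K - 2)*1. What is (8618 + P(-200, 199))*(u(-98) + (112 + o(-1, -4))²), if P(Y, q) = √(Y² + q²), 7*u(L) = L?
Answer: 852324509/8 + 197801*√79601/16 ≈ 1.1003e+8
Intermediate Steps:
o(z, K) = -¼ + K/8 (o(z, K) = ((K - 2)*1)/8 = ((-2 + K)*1)/8 = (-2 + K)/8 = -¼ + K/8)
u(L) = L/7
(8618 + P(-200, 199))*(u(-98) + (112 + o(-1, -4))²) = (8618 + √((-200)² + 199²))*((⅐)*(-98) + (112 + (-¼ + (⅛)*(-4)))²) = (8618 + √(40000 + 39601))*(-14 + (112 + (-¼ - ½))²) = (8618 + √79601)*(-14 + (112 - ¾)²) = (8618 + √79601)*(-14 + (445/4)²) = (8618 + √79601)*(-14 + 198025/16) = (8618 + √79601)*(197801/16) = 852324509/8 + 197801*√79601/16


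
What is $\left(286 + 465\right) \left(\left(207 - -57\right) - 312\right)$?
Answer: $-36048$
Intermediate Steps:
$\left(286 + 465\right) \left(\left(207 - -57\right) - 312\right) = 751 \left(\left(207 + 57\right) - 312\right) = 751 \left(264 - 312\right) = 751 \left(-48\right) = -36048$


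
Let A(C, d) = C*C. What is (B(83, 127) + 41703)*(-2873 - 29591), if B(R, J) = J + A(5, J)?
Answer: -1358780720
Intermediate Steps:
A(C, d) = C**2
B(R, J) = 25 + J (B(R, J) = J + 5**2 = J + 25 = 25 + J)
(B(83, 127) + 41703)*(-2873 - 29591) = ((25 + 127) + 41703)*(-2873 - 29591) = (152 + 41703)*(-32464) = 41855*(-32464) = -1358780720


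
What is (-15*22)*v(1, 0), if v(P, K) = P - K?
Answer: -330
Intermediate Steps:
(-15*22)*v(1, 0) = (-15*22)*(1 - 1*0) = -330*(1 + 0) = -330*1 = -330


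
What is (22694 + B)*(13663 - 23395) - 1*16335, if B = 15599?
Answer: -372683811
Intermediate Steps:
(22694 + B)*(13663 - 23395) - 1*16335 = (22694 + 15599)*(13663 - 23395) - 1*16335 = 38293*(-9732) - 16335 = -372667476 - 16335 = -372683811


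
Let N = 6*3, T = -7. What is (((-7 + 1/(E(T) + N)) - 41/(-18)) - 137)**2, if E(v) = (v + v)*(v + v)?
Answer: 18625152676/927369 ≈ 20084.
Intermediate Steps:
N = 18
E(v) = 4*v**2 (E(v) = (2*v)*(2*v) = 4*v**2)
(((-7 + 1/(E(T) + N)) - 41/(-18)) - 137)**2 = (((-7 + 1/(4*(-7)**2 + 18)) - 41/(-18)) - 137)**2 = (((-7 + 1/(4*49 + 18)) - 41*(-1/18)) - 137)**2 = (((-7 + 1/(196 + 18)) + 41/18) - 137)**2 = (((-7 + 1/214) + 41/18) - 137)**2 = ((-1497/214 + 41/18) - 137)**2 = (-4543/963 - 137)**2 = (-136474/963)**2 = 18625152676/927369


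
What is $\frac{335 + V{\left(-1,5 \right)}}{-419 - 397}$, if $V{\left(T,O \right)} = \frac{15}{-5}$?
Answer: $- \frac{83}{204} \approx -0.40686$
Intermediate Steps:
$V{\left(T,O \right)} = -3$ ($V{\left(T,O \right)} = 15 \left(- \frac{1}{5}\right) = -3$)
$\frac{335 + V{\left(-1,5 \right)}}{-419 - 397} = \frac{335 - 3}{-419 - 397} = \frac{332}{-816} = 332 \left(- \frac{1}{816}\right) = - \frac{83}{204}$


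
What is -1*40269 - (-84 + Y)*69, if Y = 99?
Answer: -41304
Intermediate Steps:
-1*40269 - (-84 + Y)*69 = -1*40269 - (-84 + 99)*69 = -40269 - 15*69 = -40269 - 1*1035 = -40269 - 1035 = -41304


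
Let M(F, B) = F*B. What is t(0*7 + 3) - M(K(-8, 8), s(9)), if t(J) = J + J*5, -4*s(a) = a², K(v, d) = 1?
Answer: 153/4 ≈ 38.250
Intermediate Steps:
s(a) = -a²/4
t(J) = 6*J (t(J) = J + 5*J = 6*J)
M(F, B) = B*F
t(0*7 + 3) - M(K(-8, 8), s(9)) = 6*(0*7 + 3) - (-¼*9²) = 6*(0 + 3) - (-¼*81) = 6*3 - (-81)/4 = 18 - 1*(-81/4) = 18 + 81/4 = 153/4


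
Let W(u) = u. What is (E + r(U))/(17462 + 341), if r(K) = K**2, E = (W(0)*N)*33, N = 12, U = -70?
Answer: 4900/17803 ≈ 0.27523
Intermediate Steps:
E = 0 (E = (0*12)*33 = 0*33 = 0)
(E + r(U))/(17462 + 341) = (0 + (-70)**2)/(17462 + 341) = (0 + 4900)/17803 = 4900*(1/17803) = 4900/17803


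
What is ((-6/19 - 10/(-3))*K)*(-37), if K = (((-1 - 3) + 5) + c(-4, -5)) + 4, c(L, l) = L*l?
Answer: -159100/57 ≈ -2791.2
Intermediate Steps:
K = 25 (K = (((-1 - 3) + 5) - 4*(-5)) + 4 = ((-4 + 5) + 20) + 4 = (1 + 20) + 4 = 21 + 4 = 25)
((-6/19 - 10/(-3))*K)*(-37) = ((-6/19 - 10/(-3))*25)*(-37) = ((-6*1/19 - 10*(-⅓))*25)*(-37) = ((-6/19 + 10/3)*25)*(-37) = ((172/57)*25)*(-37) = (4300/57)*(-37) = -159100/57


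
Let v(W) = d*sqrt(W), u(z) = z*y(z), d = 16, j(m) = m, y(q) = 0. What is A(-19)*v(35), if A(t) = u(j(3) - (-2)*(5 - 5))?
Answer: 0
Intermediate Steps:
u(z) = 0 (u(z) = z*0 = 0)
A(t) = 0
v(W) = 16*sqrt(W)
A(-19)*v(35) = 0*(16*sqrt(35)) = 0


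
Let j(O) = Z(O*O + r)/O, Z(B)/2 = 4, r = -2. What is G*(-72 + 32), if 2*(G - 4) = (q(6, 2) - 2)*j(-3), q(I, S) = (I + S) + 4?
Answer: 1120/3 ≈ 373.33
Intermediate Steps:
Z(B) = 8 (Z(B) = 2*4 = 8)
q(I, S) = 4 + I + S
j(O) = 8/O
G = -28/3 (G = 4 + (((4 + 6 + 2) - 2)*(8/(-3)))/2 = 4 + ((12 - 2)*(8*(-⅓)))/2 = 4 + (10*(-8/3))/2 = 4 + (½)*(-80/3) = 4 - 40/3 = -28/3 ≈ -9.3333)
G*(-72 + 32) = -28*(-72 + 32)/3 = -28/3*(-40) = 1120/3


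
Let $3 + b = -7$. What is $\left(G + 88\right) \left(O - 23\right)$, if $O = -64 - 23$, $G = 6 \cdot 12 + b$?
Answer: $-16500$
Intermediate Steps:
$b = -10$ ($b = -3 - 7 = -10$)
$G = 62$ ($G = 6 \cdot 12 - 10 = 72 - 10 = 62$)
$O = -87$
$\left(G + 88\right) \left(O - 23\right) = \left(62 + 88\right) \left(-87 - 23\right) = 150 \left(-110\right) = -16500$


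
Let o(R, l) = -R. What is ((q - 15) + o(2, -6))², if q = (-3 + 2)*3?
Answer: 400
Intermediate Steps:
q = -3 (q = -1*3 = -3)
((q - 15) + o(2, -6))² = ((-3 - 15) - 1*2)² = (-18 - 2)² = (-20)² = 400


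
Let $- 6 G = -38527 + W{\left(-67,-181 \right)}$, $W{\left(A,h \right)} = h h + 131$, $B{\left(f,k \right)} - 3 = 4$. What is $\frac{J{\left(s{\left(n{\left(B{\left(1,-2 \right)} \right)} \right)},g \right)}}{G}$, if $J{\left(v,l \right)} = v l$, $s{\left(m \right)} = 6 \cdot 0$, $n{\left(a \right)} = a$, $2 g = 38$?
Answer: $0$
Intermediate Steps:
$B{\left(f,k \right)} = 7$ ($B{\left(f,k \right)} = 3 + 4 = 7$)
$g = 19$ ($g = \frac{1}{2} \cdot 38 = 19$)
$W{\left(A,h \right)} = 131 + h^{2}$ ($W{\left(A,h \right)} = h^{2} + 131 = 131 + h^{2}$)
$s{\left(m \right)} = 0$
$J{\left(v,l \right)} = l v$
$G = \frac{5635}{6}$ ($G = - \frac{-38527 + \left(131 + \left(-181\right)^{2}\right)}{6} = - \frac{-38527 + \left(131 + 32761\right)}{6} = - \frac{-38527 + 32892}{6} = \left(- \frac{1}{6}\right) \left(-5635\right) = \frac{5635}{6} \approx 939.17$)
$\frac{J{\left(s{\left(n{\left(B{\left(1,-2 \right)} \right)} \right)},g \right)}}{G} = \frac{19 \cdot 0}{\frac{5635}{6}} = 0 \cdot \frac{6}{5635} = 0$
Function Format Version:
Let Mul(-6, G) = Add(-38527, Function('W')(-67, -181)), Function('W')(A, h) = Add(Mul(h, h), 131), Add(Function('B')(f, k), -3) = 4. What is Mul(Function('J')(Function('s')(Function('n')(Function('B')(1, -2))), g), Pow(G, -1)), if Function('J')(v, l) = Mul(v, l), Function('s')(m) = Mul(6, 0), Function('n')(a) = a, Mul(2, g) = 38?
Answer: 0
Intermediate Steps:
Function('B')(f, k) = 7 (Function('B')(f, k) = Add(3, 4) = 7)
g = 19 (g = Mul(Rational(1, 2), 38) = 19)
Function('W')(A, h) = Add(131, Pow(h, 2)) (Function('W')(A, h) = Add(Pow(h, 2), 131) = Add(131, Pow(h, 2)))
Function('s')(m) = 0
Function('J')(v, l) = Mul(l, v)
G = Rational(5635, 6) (G = Mul(Rational(-1, 6), Add(-38527, Add(131, Pow(-181, 2)))) = Mul(Rational(-1, 6), Add(-38527, Add(131, 32761))) = Mul(Rational(-1, 6), Add(-38527, 32892)) = Mul(Rational(-1, 6), -5635) = Rational(5635, 6) ≈ 939.17)
Mul(Function('J')(Function('s')(Function('n')(Function('B')(1, -2))), g), Pow(G, -1)) = Mul(Mul(19, 0), Pow(Rational(5635, 6), -1)) = Mul(0, Rational(6, 5635)) = 0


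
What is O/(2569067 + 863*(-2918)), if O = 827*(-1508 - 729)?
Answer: -1849999/50833 ≈ -36.394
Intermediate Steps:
O = -1849999 (O = 827*(-2237) = -1849999)
O/(2569067 + 863*(-2918)) = -1849999/(2569067 + 863*(-2918)) = -1849999/(2569067 - 2518234) = -1849999/50833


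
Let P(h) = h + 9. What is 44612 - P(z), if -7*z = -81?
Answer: 312140/7 ≈ 44591.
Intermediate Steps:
z = 81/7 (z = -1/7*(-81) = 81/7 ≈ 11.571)
P(h) = 9 + h
44612 - P(z) = 44612 - (9 + 81/7) = 44612 - 1*144/7 = 44612 - 144/7 = 312140/7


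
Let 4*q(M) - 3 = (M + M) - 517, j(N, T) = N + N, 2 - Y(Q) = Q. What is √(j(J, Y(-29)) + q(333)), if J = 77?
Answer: 8*√3 ≈ 13.856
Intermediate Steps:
Y(Q) = 2 - Q
j(N, T) = 2*N
q(M) = -257/2 + M/2 (q(M) = ¾ + ((M + M) - 517)/4 = ¾ + (2*M - 517)/4 = ¾ + (-517 + 2*M)/4 = ¾ + (-517/4 + M/2) = -257/2 + M/2)
√(j(J, Y(-29)) + q(333)) = √(2*77 + (-257/2 + (½)*333)) = √(154 + (-257/2 + 333/2)) = √(154 + 38) = √192 = 8*√3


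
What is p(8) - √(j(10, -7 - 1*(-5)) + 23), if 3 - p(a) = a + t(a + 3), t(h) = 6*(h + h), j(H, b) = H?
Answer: -137 - √33 ≈ -142.74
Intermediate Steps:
t(h) = 12*h (t(h) = 6*(2*h) = 12*h)
p(a) = -33 - 13*a (p(a) = 3 - (a + 12*(a + 3)) = 3 - (a + 12*(3 + a)) = 3 - (a + (36 + 12*a)) = 3 - (36 + 13*a) = 3 + (-36 - 13*a) = -33 - 13*a)
p(8) - √(j(10, -7 - 1*(-5)) + 23) = (-33 - 13*8) - √(10 + 23) = (-33 - 104) - √33 = -137 - √33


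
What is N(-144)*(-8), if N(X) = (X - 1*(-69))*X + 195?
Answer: -87960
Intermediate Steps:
N(X) = 195 + X*(69 + X) (N(X) = (X + 69)*X + 195 = (69 + X)*X + 195 = X*(69 + X) + 195 = 195 + X*(69 + X))
N(-144)*(-8) = (195 + (-144)² + 69*(-144))*(-8) = (195 + 20736 - 9936)*(-8) = 10995*(-8) = -87960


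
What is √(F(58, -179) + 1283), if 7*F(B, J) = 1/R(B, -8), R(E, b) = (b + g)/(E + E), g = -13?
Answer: √565455/21 ≈ 35.808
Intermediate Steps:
R(E, b) = (-13 + b)/(2*E) (R(E, b) = (b - 13)/(E + E) = (-13 + b)/((2*E)) = (-13 + b)*(1/(2*E)) = (-13 + b)/(2*E))
F(B, J) = -2*B/147 (F(B, J) = 1/(7*(((-13 - 8)/(2*B)))) = 1/(7*(((½)*(-21)/B))) = 1/(7*((-21/(2*B)))) = (-2*B/21)/7 = -2*B/147)
√(F(58, -179) + 1283) = √(-2/147*58 + 1283) = √(-116/147 + 1283) = √(188485/147) = √565455/21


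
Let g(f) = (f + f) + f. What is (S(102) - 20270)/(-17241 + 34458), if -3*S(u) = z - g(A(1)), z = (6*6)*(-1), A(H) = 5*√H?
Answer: -6751/5739 ≈ -1.1763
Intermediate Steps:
z = -36 (z = 36*(-1) = -36)
g(f) = 3*f (g(f) = 2*f + f = 3*f)
S(u) = 17 (S(u) = -(-36 - 3*5*√1)/3 = -(-36 - 3*5*1)/3 = -(-36 - 3*5)/3 = -(-36 - 1*15)/3 = -(-36 - 15)/3 = -⅓*(-51) = 17)
(S(102) - 20270)/(-17241 + 34458) = (17 - 20270)/(-17241 + 34458) = -20253/17217 = -20253*1/17217 = -6751/5739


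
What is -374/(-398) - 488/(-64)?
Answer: 13635/1592 ≈ 8.5647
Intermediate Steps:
-374/(-398) - 488/(-64) = -374*(-1/398) - 488*(-1/64) = 187/199 + 61/8 = 13635/1592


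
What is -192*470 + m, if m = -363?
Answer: -90603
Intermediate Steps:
-192*470 + m = -192*470 - 363 = -90240 - 363 = -90603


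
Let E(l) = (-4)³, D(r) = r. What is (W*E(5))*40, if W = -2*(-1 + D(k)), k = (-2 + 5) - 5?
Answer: -15360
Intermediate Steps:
k = -2 (k = 3 - 5 = -2)
E(l) = -64
W = 6 (W = -2*(-1 - 2) = -2*(-3) = 6)
(W*E(5))*40 = (6*(-64))*40 = -384*40 = -15360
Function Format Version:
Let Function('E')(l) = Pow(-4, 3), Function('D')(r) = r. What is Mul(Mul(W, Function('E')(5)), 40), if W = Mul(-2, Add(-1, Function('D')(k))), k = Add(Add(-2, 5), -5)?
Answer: -15360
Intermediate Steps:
k = -2 (k = Add(3, -5) = -2)
Function('E')(l) = -64
W = 6 (W = Mul(-2, Add(-1, -2)) = Mul(-2, -3) = 6)
Mul(Mul(W, Function('E')(5)), 40) = Mul(Mul(6, -64), 40) = Mul(-384, 40) = -15360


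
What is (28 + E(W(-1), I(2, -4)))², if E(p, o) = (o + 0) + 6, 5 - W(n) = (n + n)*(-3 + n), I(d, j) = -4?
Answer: 900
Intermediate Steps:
W(n) = 5 - 2*n*(-3 + n) (W(n) = 5 - (n + n)*(-3 + n) = 5 - 2*n*(-3 + n))
E(p, o) = 6 + o (E(p, o) = o + 6 = 6 + o)
(28 + E(W(-1), I(2, -4)))² = (28 + (6 - 4))² = (28 + 2)² = 30² = 900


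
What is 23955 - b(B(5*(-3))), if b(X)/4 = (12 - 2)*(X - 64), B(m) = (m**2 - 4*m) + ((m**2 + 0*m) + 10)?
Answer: 5715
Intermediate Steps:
B(m) = 10 - 4*m + 2*m**2 (B(m) = (m**2 - 4*m) + ((m**2 + 0) + 10) = (m**2 - 4*m) + (m**2 + 10) = (m**2 - 4*m) + (10 + m**2) = 10 - 4*m + 2*m**2)
b(X) = -2560 + 40*X (b(X) = 4*((12 - 2)*(X - 64)) = 4*(10*(-64 + X)) = 4*(-640 + 10*X) = -2560 + 40*X)
23955 - b(B(5*(-3))) = 23955 - (-2560 + 40*(10 - 20*(-3) + 2*(5*(-3))**2)) = 23955 - (-2560 + 40*(10 - 4*(-15) + 2*(-15)**2)) = 23955 - (-2560 + 40*(10 + 60 + 2*225)) = 23955 - (-2560 + 40*(10 + 60 + 450)) = 23955 - (-2560 + 40*520) = 23955 - (-2560 + 20800) = 23955 - 1*18240 = 23955 - 18240 = 5715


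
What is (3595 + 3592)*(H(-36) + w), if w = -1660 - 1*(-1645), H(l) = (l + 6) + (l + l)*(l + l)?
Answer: 36933993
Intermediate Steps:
H(l) = 6 + l + 4*l**2 (H(l) = (6 + l) + (2*l)*(2*l) = (6 + l) + 4*l**2 = 6 + l + 4*l**2)
w = -15 (w = -1660 + 1645 = -15)
(3595 + 3592)*(H(-36) + w) = (3595 + 3592)*((6 - 36 + 4*(-36)**2) - 15) = 7187*((6 - 36 + 4*1296) - 15) = 7187*((6 - 36 + 5184) - 15) = 7187*(5154 - 15) = 7187*5139 = 36933993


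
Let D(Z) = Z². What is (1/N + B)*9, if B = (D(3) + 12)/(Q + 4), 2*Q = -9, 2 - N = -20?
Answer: -8307/22 ≈ -377.59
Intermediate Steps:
N = 22 (N = 2 - 1*(-20) = 2 + 20 = 22)
Q = -9/2 (Q = (½)*(-9) = -9/2 ≈ -4.5000)
B = -42 (B = (3² + 12)/(-9/2 + 4) = (9 + 12)/(-½) = 21*(-2) = -42)
(1/N + B)*9 = (1/22 - 42)*9 = -923/22*9 = -8307/22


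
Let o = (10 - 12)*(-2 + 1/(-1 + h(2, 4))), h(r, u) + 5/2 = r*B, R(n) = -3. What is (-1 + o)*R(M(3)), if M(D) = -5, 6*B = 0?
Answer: -75/7 ≈ -10.714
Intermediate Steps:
B = 0 (B = (⅙)*0 = 0)
h(r, u) = -5/2 (h(r, u) = -5/2 + r*0 = -5/2 + 0 = -5/2)
o = 32/7 (o = (10 - 12)*(-2 + 1/(-1 - 5/2)) = -2*(-2 + 1/(-7/2)) = -2*(-2 - 2/7) = -2*(-16/7) = 32/7 ≈ 4.5714)
(-1 + o)*R(M(3)) = (-1 + 32/7)*(-3) = (25/7)*(-3) = -75/7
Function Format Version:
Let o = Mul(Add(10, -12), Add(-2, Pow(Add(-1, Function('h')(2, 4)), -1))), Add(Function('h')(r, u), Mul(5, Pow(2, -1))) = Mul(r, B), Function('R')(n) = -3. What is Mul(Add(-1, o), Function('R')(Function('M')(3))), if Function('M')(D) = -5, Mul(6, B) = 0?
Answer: Rational(-75, 7) ≈ -10.714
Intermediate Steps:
B = 0 (B = Mul(Rational(1, 6), 0) = 0)
Function('h')(r, u) = Rational(-5, 2) (Function('h')(r, u) = Add(Rational(-5, 2), Mul(r, 0)) = Add(Rational(-5, 2), 0) = Rational(-5, 2))
o = Rational(32, 7) (o = Mul(Add(10, -12), Add(-2, Pow(Add(-1, Rational(-5, 2)), -1))) = Mul(-2, Add(-2, Pow(Rational(-7, 2), -1))) = Mul(-2, Add(-2, Rational(-2, 7))) = Mul(-2, Rational(-16, 7)) = Rational(32, 7) ≈ 4.5714)
Mul(Add(-1, o), Function('R')(Function('M')(3))) = Mul(Add(-1, Rational(32, 7)), -3) = Mul(Rational(25, 7), -3) = Rational(-75, 7)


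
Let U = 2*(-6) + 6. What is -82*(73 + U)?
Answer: -5494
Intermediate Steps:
U = -6 (U = -12 + 6 = -6)
-82*(73 + U) = -82*(73 - 6) = -82*67 = -5494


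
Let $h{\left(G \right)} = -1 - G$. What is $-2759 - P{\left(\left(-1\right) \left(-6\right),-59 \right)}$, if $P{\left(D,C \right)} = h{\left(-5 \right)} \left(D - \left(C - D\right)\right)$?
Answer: $-3043$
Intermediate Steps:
$P{\left(D,C \right)} = - 4 C + 8 D$ ($P{\left(D,C \right)} = \left(-1 - -5\right) \left(D - \left(C - D\right)\right) = \left(-1 + 5\right) \left(- C + 2 D\right) = 4 \left(- C + 2 D\right) = - 4 C + 8 D$)
$-2759 - P{\left(\left(-1\right) \left(-6\right),-59 \right)} = -2759 - \left(\left(-4\right) \left(-59\right) + 8 \left(\left(-1\right) \left(-6\right)\right)\right) = -2759 - \left(236 + 8 \cdot 6\right) = -2759 - \left(236 + 48\right) = -2759 - 284 = -3043$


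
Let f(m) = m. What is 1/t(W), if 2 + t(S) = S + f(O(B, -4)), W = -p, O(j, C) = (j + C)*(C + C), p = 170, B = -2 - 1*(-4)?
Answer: -1/156 ≈ -0.0064103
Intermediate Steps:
B = 2 (B = -2 + 4 = 2)
O(j, C) = 2*C*(C + j) (O(j, C) = (C + j)*(2*C) = 2*C*(C + j))
W = -170 (W = -1*170 = -170)
t(S) = 14 + S (t(S) = -2 + (S + 2*(-4)*(-4 + 2)) = -2 + (S + 2*(-4)*(-2)) = -2 + (S + 16) = -2 + (16 + S) = 14 + S)
1/t(W) = 1/(14 - 170) = 1/(-156) = -1/156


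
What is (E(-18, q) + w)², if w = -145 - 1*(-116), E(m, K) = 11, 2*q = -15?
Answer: 324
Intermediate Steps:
q = -15/2 (q = (½)*(-15) = -15/2 ≈ -7.5000)
w = -29 (w = -145 + 116 = -29)
(E(-18, q) + w)² = (11 - 29)² = (-18)² = 324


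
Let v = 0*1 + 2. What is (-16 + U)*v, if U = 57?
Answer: 82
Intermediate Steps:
v = 2 (v = 0 + 2 = 2)
(-16 + U)*v = (-16 + 57)*2 = 41*2 = 82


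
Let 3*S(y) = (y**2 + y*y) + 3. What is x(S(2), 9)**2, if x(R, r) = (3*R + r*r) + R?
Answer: 82369/9 ≈ 9152.1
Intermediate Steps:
S(y) = 1 + 2*y**2/3 (S(y) = ((y**2 + y*y) + 3)/3 = ((y**2 + y**2) + 3)/3 = (2*y**2 + 3)/3 = (3 + 2*y**2)/3 = 1 + 2*y**2/3)
x(R, r) = r**2 + 4*R (x(R, r) = (3*R + r**2) + R = (r**2 + 3*R) + R = r**2 + 4*R)
x(S(2), 9)**2 = (9**2 + 4*(1 + (2/3)*2**2))**2 = (81 + 4*(1 + (2/3)*4))**2 = (81 + 4*(1 + 8/3))**2 = (81 + 4*(11/3))**2 = (81 + 44/3)**2 = (287/3)**2 = 82369/9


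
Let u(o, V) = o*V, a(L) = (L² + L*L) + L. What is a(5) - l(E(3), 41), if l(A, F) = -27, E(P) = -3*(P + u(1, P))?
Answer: 82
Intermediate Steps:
a(L) = L + 2*L² (a(L) = (L² + L²) + L = 2*L² + L = L + 2*L²)
u(o, V) = V*o
E(P) = -6*P (E(P) = -3*(P + P*1) = -3*(P + P) = -6*P)
a(5) - l(E(3), 41) = 5*(1 + 2*5) - 1*(-27) = 5*(1 + 10) + 27 = 5*11 + 27 = 55 + 27 = 82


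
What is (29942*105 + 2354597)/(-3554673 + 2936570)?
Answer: -5498507/618103 ≈ -8.8958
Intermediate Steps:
(29942*105 + 2354597)/(-3554673 + 2936570) = (3143910 + 2354597)/(-618103) = 5498507*(-1/618103) = -5498507/618103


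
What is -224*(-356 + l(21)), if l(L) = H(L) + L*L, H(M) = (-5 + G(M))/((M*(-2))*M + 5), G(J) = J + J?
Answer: -16689792/877 ≈ -19031.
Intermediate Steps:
G(J) = 2*J
H(M) = (-5 + 2*M)/(5 - 2*M²) (H(M) = (-5 + 2*M)/((M*(-2))*M + 5) = (-5 + 2*M)/((-2*M)*M + 5) = (-5 + 2*M)/(-2*M² + 5) = (-5 + 2*M)/(5 - 2*M²))
l(L) = L² + (5 - 2*L)/(-5 + 2*L²) (l(L) = (5 - 2*L)/(-5 + 2*L²) + L*L = (5 - 2*L)/(-5 + 2*L²) + L² = L² + (5 - 2*L)/(-5 + 2*L²))
-224*(-356 + l(21)) = -224*(-356 + (5 - 2*21 + 21²*(-5 + 2*21²))/(-5 + 2*21²)) = -224*(-356 + (5 - 42 + 441*(-5 + 2*441))/(-5 + 2*441)) = -224*(-356 + (5 - 42 + 441*(-5 + 882))/(-5 + 882)) = -224*(-356 + (5 - 42 + 441*877)/877) = -224*(-356 + (5 - 42 + 386757)/877) = -224*(-356 + (1/877)*386720) = -224*(-356 + 386720/877) = -224*74508/877 = -16689792/877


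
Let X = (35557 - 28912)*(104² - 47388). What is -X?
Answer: 243020940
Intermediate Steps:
X = -243020940 (X = 6645*(10816 - 47388) = 6645*(-36572) = -243020940)
-X = -1*(-243020940) = 243020940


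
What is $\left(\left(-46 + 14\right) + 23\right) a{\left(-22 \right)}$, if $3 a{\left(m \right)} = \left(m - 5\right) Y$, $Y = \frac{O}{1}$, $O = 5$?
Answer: $405$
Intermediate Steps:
$Y = 5$ ($Y = \frac{5}{1} = 5 \cdot 1 = 5$)
$a{\left(m \right)} = - \frac{25}{3} + \frac{5 m}{3}$ ($a{\left(m \right)} = \frac{\left(m - 5\right) 5}{3} = \frac{\left(-5 + m\right) 5}{3} = \frac{-25 + 5 m}{3} = - \frac{25}{3} + \frac{5 m}{3}$)
$\left(\left(-46 + 14\right) + 23\right) a{\left(-22 \right)} = \left(\left(-46 + 14\right) + 23\right) \left(- \frac{25}{3} + \frac{5}{3} \left(-22\right)\right) = \left(-32 + 23\right) \left(- \frac{25}{3} - \frac{110}{3}\right) = \left(-9\right) \left(-45\right) = 405$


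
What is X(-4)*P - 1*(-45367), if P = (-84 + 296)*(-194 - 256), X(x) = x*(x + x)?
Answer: -3007433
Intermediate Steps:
X(x) = 2*x**2 (X(x) = x*(2*x) = 2*x**2)
P = -95400 (P = 212*(-450) = -95400)
X(-4)*P - 1*(-45367) = (2*(-4)**2)*(-95400) - 1*(-45367) = (2*16)*(-95400) + 45367 = 32*(-95400) + 45367 = -3052800 + 45367 = -3007433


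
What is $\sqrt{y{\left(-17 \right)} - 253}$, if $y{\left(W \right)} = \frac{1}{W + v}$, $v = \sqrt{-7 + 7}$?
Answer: $\frac{3 i \sqrt{8126}}{17} \approx 15.908 i$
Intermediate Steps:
$v = 0$ ($v = \sqrt{0} = 0$)
$y{\left(W \right)} = \frac{1}{W}$ ($y{\left(W \right)} = \frac{1}{W + 0} = \frac{1}{W}$)
$\sqrt{y{\left(-17 \right)} - 253} = \sqrt{\frac{1}{-17} - 253} = \sqrt{- \frac{1}{17} - 253} = \sqrt{- \frac{4302}{17}} = \frac{3 i \sqrt{8126}}{17}$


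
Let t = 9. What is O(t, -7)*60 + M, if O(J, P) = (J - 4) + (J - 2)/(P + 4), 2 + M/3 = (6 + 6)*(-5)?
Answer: -26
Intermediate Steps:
M = -186 (M = -6 + 3*((6 + 6)*(-5)) = -6 + 3*(12*(-5)) = -6 + 3*(-60) = -6 - 180 = -186)
O(J, P) = -4 + J + (-2 + J)/(4 + P) (O(J, P) = (-4 + J) + (-2 + J)/(4 + P) = -4 + J + (-2 + J)/(4 + P))
O(t, -7)*60 + M = ((-18 - 4*(-7) + 5*9 + 9*(-7))/(4 - 7))*60 - 186 = ((-18 + 28 + 45 - 63)/(-3))*60 - 186 = -⅓*(-8)*60 - 186 = (8/3)*60 - 186 = 160 - 186 = -26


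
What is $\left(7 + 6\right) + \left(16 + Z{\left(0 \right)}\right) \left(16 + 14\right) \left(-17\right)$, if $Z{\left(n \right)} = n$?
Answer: $-8147$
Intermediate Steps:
$\left(7 + 6\right) + \left(16 + Z{\left(0 \right)}\right) \left(16 + 14\right) \left(-17\right) = \left(7 + 6\right) + \left(16 + 0\right) \left(16 + 14\right) \left(-17\right) = 13 + 16 \cdot 30 \left(-17\right) = 13 + 480 \left(-17\right) = 13 - 8160 = -8147$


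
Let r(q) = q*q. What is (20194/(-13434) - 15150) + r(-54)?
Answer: -82185875/6717 ≈ -12236.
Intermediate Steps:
r(q) = q²
(20194/(-13434) - 15150) + r(-54) = (20194/(-13434) - 15150) + (-54)² = (20194*(-1/13434) - 15150) + 2916 = (-10097/6717 - 15150) + 2916 = -101772647/6717 + 2916 = -82185875/6717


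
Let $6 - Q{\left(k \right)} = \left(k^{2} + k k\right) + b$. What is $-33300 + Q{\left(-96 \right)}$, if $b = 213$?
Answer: $-51939$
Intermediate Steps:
$Q{\left(k \right)} = -207 - 2 k^{2}$ ($Q{\left(k \right)} = 6 - \left(\left(k^{2} + k k\right) + 213\right) = 6 - \left(\left(k^{2} + k^{2}\right) + 213\right) = 6 - \left(2 k^{2} + 213\right) = 6 - \left(213 + 2 k^{2}\right) = -207 - 2 k^{2}$)
$-33300 + Q{\left(-96 \right)} = -33300 - \left(207 + 2 \left(-96\right)^{2}\right) = -33300 - 18639 = -51939$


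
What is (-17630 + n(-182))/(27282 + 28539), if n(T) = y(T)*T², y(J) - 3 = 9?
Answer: 379858/55821 ≈ 6.8049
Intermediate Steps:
y(J) = 12 (y(J) = 3 + 9 = 12)
n(T) = 12*T²
(-17630 + n(-182))/(27282 + 28539) = (-17630 + 12*(-182)²)/(27282 + 28539) = (-17630 + 12*33124)/55821 = (-17630 + 397488)*(1/55821) = 379858*(1/55821) = 379858/55821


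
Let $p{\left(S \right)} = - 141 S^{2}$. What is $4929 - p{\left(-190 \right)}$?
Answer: $5095029$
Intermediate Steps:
$4929 - p{\left(-190 \right)} = 4929 - - 141 \left(-190\right)^{2} = 4929 - \left(-141\right) 36100 = 4929 - -5090100 = 4929 + 5090100 = 5095029$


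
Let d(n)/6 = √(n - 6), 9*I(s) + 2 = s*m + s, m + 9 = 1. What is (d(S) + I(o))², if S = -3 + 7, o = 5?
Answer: (37 - 54*I*√2)²/81 ≈ -55.099 - 69.768*I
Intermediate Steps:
m = -8 (m = -9 + 1 = -8)
I(s) = -2/9 - 7*s/9 (I(s) = -2/9 + (s*(-8) + s)/9 = -2/9 + (-8*s + s)/9 = -2/9 + (-7*s)/9 = -2/9 - 7*s/9)
S = 4
d(n) = 6*√(-6 + n) (d(n) = 6*√(n - 6) = 6*√(-6 + n))
(d(S) + I(o))² = (6*√(-6 + 4) + (-2/9 - 7/9*5))² = (6*√(-2) + (-2/9 - 35/9))² = (6*(I*√2) - 37/9)² = (6*I*√2 - 37/9)² = (-37/9 + 6*I*√2)²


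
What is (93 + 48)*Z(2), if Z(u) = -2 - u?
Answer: -564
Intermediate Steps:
(93 + 48)*Z(2) = (93 + 48)*(-2 - 1*2) = 141*(-2 - 2) = 141*(-4) = -564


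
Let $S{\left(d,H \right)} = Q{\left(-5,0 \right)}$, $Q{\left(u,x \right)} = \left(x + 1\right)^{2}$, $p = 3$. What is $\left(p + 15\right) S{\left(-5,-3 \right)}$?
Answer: $18$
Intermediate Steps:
$Q{\left(u,x \right)} = \left(1 + x\right)^{2}$
$S{\left(d,H \right)} = 1$ ($S{\left(d,H \right)} = \left(1 + 0\right)^{2} = 1^{2} = 1$)
$\left(p + 15\right) S{\left(-5,-3 \right)} = \left(3 + 15\right) 1 = 18 \cdot 1 = 18$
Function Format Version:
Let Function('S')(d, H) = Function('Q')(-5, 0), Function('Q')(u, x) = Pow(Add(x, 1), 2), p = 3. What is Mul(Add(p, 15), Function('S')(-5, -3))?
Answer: 18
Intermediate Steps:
Function('Q')(u, x) = Pow(Add(1, x), 2)
Function('S')(d, H) = 1 (Function('S')(d, H) = Pow(Add(1, 0), 2) = Pow(1, 2) = 1)
Mul(Add(p, 15), Function('S')(-5, -3)) = Mul(Add(3, 15), 1) = Mul(18, 1) = 18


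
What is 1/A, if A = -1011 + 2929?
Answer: 1/1918 ≈ 0.00052138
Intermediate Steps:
A = 1918
1/A = 1/1918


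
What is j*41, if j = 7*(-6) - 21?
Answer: -2583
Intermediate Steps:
j = -63 (j = -42 - 21 = -63)
j*41 = -63*41 = -2583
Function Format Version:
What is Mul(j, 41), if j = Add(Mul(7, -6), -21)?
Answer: -2583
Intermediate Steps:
j = -63 (j = Add(-42, -21) = -63)
Mul(j, 41) = Mul(-63, 41) = -2583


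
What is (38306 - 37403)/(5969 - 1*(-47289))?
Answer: 903/53258 ≈ 0.016955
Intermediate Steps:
(38306 - 37403)/(5969 - 1*(-47289)) = 903/(5969 + 47289) = 903/53258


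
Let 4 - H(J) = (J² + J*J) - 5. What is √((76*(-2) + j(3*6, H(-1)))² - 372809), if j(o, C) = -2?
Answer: I*√349093 ≈ 590.84*I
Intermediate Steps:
H(J) = 9 - 2*J² (H(J) = 4 - ((J² + J*J) - 5) = 4 - ((J² + J²) - 5) = 4 - (2*J² - 5) = 4 - (-5 + 2*J²) = 4 + (5 - 2*J²) = 9 - 2*J²)
√((76*(-2) + j(3*6, H(-1)))² - 372809) = √((76*(-2) - 2)² - 372809) = √((-152 - 2)² - 372809) = √((-154)² - 372809) = √(23716 - 372809) = √(-349093) = I*√349093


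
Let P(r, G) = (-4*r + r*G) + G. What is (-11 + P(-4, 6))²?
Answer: 169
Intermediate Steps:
P(r, G) = G - 4*r + G*r (P(r, G) = (-4*r + G*r) + G = G - 4*r + G*r)
(-11 + P(-4, 6))² = (-11 + (6 - 4*(-4) + 6*(-4)))² = (-11 + (6 + 16 - 24))² = (-11 - 2)² = (-13)² = 169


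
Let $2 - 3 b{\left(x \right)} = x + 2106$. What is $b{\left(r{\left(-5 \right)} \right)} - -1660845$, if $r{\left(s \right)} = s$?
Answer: $\frac{4980436}{3} \approx 1.6601 \cdot 10^{6}$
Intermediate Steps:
$b{\left(x \right)} = - \frac{2104}{3} - \frac{x}{3}$ ($b{\left(x \right)} = \frac{2}{3} - \frac{x + 2106}{3} = \frac{2}{3} - \frac{2106 + x}{3} = \frac{2}{3} - \left(702 + \frac{x}{3}\right) = - \frac{2104}{3} - \frac{x}{3}$)
$b{\left(r{\left(-5 \right)} \right)} - -1660845 = \left(- \frac{2104}{3} - - \frac{5}{3}\right) - -1660845 = \left(- \frac{2104}{3} + \frac{5}{3}\right) + 1660845 = - \frac{2099}{3} + 1660845 = \frac{4980436}{3}$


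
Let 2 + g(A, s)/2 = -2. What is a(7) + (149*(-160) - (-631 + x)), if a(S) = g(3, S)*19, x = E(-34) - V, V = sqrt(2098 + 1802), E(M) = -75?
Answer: -23286 + 10*sqrt(39) ≈ -23224.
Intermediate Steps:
g(A, s) = -8 (g(A, s) = -4 + 2*(-2) = -4 - 4 = -8)
V = 10*sqrt(39) (V = sqrt(3900) = 10*sqrt(39) ≈ 62.450)
x = -75 - 10*sqrt(39) ≈ -137.45
a(S) = -152 (a(S) = -8*19 = -152)
a(7) + (149*(-160) - (-631 + x)) = -152 + (149*(-160) - (-631 + (-75 - 10*sqrt(39)))) = -152 + (-23840 - (-706 - 10*sqrt(39))) = -152 + (-23840 + (706 + 10*sqrt(39))) = -152 + (-23134 + 10*sqrt(39)) = -23286 + 10*sqrt(39)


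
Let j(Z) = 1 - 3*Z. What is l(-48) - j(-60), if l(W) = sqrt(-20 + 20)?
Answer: -181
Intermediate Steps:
l(W) = 0 (l(W) = sqrt(0) = 0)
l(-48) - j(-60) = 0 - (1 - 3*(-60)) = 0 - (1 + 180) = 0 - 1*181 = 0 - 181 = -181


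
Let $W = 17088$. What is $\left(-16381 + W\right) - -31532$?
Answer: $32239$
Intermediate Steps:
$\left(-16381 + W\right) - -31532 = \left(-16381 + 17088\right) - -31532 = 707 + 31532 = 32239$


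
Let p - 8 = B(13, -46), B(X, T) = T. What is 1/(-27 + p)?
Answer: -1/65 ≈ -0.015385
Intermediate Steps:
p = -38 (p = 8 - 46 = -38)
1/(-27 + p) = 1/(-27 - 38) = 1/(-65) = -1/65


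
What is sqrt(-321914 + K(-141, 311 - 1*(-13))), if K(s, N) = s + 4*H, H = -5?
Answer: 5*I*sqrt(12883) ≈ 567.52*I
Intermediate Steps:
K(s, N) = -20 + s (K(s, N) = s + 4*(-5) = s - 20 = -20 + s)
sqrt(-321914 + K(-141, 311 - 1*(-13))) = sqrt(-321914 + (-20 - 141)) = sqrt(-321914 - 161) = sqrt(-322075) = 5*I*sqrt(12883)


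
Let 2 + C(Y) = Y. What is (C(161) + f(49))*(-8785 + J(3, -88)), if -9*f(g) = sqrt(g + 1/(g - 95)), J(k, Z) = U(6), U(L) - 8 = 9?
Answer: -1394112 + 4384*sqrt(103638)/207 ≈ -1.3873e+6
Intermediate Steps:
U(L) = 17 (U(L) = 8 + 9 = 17)
C(Y) = -2 + Y
J(k, Z) = 17
f(g) = -sqrt(g + 1/(-95 + g))/9 (f(g) = -sqrt(g + 1/(g - 95))/9 = -sqrt(g + 1/(-95 + g))/9)
(C(161) + f(49))*(-8785 + J(3, -88)) = ((-2 + 161) - sqrt(-1/(-95 + 49))*sqrt(-1 - 49*(-95 + 49))/9)*(-8785 + 17) = (159 - sqrt(2253)*sqrt(-1/(-46))/9)*(-8768) = (159 - sqrt(103638)/46/9)*(-8768) = (159 - sqrt(103638)/414)*(-8768) = -1394112 + 4384*sqrt(103638)/207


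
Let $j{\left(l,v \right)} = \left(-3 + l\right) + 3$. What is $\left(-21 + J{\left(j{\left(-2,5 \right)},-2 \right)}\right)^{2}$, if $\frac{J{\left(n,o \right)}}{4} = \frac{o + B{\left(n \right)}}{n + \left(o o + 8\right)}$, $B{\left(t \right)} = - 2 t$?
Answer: $\frac{10201}{25} \approx 408.04$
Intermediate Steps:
$j{\left(l,v \right)} = l$
$J{\left(n,o \right)} = \frac{4 \left(o - 2 n\right)}{8 + n + o^{2}}$ ($J{\left(n,o \right)} = 4 \frac{o - 2 n}{n + \left(o o + 8\right)} = 4 \frac{o - 2 n}{n + \left(o^{2} + 8\right)} = 4 \frac{o - 2 n}{n + \left(8 + o^{2}\right)} = 4 \frac{o - 2 n}{8 + n + o^{2}} = \frac{4 \left(o - 2 n\right)}{8 + n + o^{2}}$)
$\left(-21 + J{\left(j{\left(-2,5 \right)},-2 \right)}\right)^{2} = \left(-21 + \frac{4 \left(-2 - -4\right)}{8 - 2 + \left(-2\right)^{2}}\right)^{2} = \left(-21 + \frac{4 \left(-2 + 4\right)}{8 - 2 + 4}\right)^{2} = \left(-21 + 4 \cdot \frac{1}{10} \cdot 2\right)^{2} = \left(-21 + \frac{4}{5}\right)^{2} = \left(- \frac{101}{5}\right)^{2} = \frac{10201}{25}$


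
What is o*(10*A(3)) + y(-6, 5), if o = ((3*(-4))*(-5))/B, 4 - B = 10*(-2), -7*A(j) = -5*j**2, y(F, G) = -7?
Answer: 1076/7 ≈ 153.71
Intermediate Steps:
A(j) = 5*j**2/7 (A(j) = -(-5)*j**2/7 = 5*j**2/7)
B = 24 (B = 4 - 10*(-2) = 4 - 1*(-20) = 4 + 20 = 24)
o = 5/2 (o = ((3*(-4))*(-5))/24 = -12*(-5)*(1/24) = 60*(1/24) = 5/2 ≈ 2.5000)
o*(10*A(3)) + y(-6, 5) = 5*(10*((5/7)*3**2))/2 - 7 = 5*(10*((5/7)*9))/2 - 7 = 5*(10*(45/7))/2 - 7 = (5/2)*(450/7) - 7 = 1125/7 - 7 = 1076/7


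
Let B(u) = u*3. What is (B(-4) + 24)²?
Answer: 144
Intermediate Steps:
B(u) = 3*u
(B(-4) + 24)² = (3*(-4) + 24)² = (-12 + 24)² = 12² = 144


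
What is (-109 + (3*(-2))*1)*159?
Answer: -18285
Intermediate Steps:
(-109 + (3*(-2))*1)*159 = (-109 - 6*1)*159 = (-109 - 6)*159 = -115*159 = -18285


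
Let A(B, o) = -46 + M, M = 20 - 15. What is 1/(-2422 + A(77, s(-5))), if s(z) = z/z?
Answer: -1/2463 ≈ -0.00040601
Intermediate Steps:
s(z) = 1
M = 5
A(B, o) = -41 (A(B, o) = -46 + 5 = -41)
1/(-2422 + A(77, s(-5))) = 1/(-2422 - 41) = 1/(-2463) = -1/2463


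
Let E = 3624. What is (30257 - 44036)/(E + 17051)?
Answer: -13779/20675 ≈ -0.66646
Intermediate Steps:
(30257 - 44036)/(E + 17051) = (30257 - 44036)/(3624 + 17051) = -13779/20675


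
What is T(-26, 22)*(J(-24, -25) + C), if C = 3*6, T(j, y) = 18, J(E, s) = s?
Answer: -126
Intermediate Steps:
C = 18
T(-26, 22)*(J(-24, -25) + C) = 18*(-25 + 18) = 18*(-7) = -126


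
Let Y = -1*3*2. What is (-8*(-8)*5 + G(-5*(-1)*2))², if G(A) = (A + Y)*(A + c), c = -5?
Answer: 115600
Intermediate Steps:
Y = -6 (Y = -3*2 = -6)
G(A) = (-6 + A)*(-5 + A) (G(A) = (A - 6)*(A - 5) = (-6 + A)*(-5 + A))
(-8*(-8)*5 + G(-5*(-1)*2))² = (-8*(-8)*5 + (30 + (-5*(-1)*2)² - 11*(-5*(-1))*2))² = (64*5 + (30 + (5*2)² - 55*2))² = (320 + (30 + 10² - 11*10))² = (320 + (30 + 100 - 110))² = (320 + 20)² = 340² = 115600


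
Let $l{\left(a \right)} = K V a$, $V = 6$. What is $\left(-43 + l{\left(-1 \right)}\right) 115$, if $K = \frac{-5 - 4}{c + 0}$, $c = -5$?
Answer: $-6187$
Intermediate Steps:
$K = \frac{9}{5}$ ($K = \frac{-5 - 4}{-5 + 0} = - \frac{9}{-5} = \left(-9\right) \left(- \frac{1}{5}\right) = \frac{9}{5} \approx 1.8$)
$l{\left(a \right)} = \frac{54 a}{5}$ ($l{\left(a \right)} = \frac{9}{5} \cdot 6 a = \frac{54 a}{5}$)
$\left(-43 + l{\left(-1 \right)}\right) 115 = \left(-43 + \frac{54}{5} \left(-1\right)\right) 115 = \left(-43 - \frac{54}{5}\right) 115 = \left(- \frac{269}{5}\right) 115 = -6187$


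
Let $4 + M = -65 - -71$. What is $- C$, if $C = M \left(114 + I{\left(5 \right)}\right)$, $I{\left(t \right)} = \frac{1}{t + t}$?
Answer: $- \frac{1141}{5} \approx -228.2$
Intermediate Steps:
$M = 2$ ($M = -4 - -6 = -4 + \left(-65 + 71\right) = -4 + 6 = 2$)
$I{\left(t \right)} = \frac{1}{2 t}$
$C = \frac{1141}{5}$ ($C = 2 \left(114 + \frac{1}{2 \cdot 5}\right) = 2 \left(114 + \frac{1}{2} \cdot \frac{1}{5}\right) = 2 \left(114 + \frac{1}{10}\right) = 2 \cdot \frac{1141}{10} = \frac{1141}{5} \approx 228.2$)
$- C = \left(-1\right) \frac{1141}{5} = - \frac{1141}{5}$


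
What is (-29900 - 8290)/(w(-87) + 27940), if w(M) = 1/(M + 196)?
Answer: -4162710/3045461 ≈ -1.3669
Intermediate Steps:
w(M) = 1/(196 + M)
(-29900 - 8290)/(w(-87) + 27940) = (-29900 - 8290)/(1/(196 - 87) + 27940) = -38190/(1/109 + 27940) = -38190/3045461/109 = -38190*109/3045461 = -4162710/3045461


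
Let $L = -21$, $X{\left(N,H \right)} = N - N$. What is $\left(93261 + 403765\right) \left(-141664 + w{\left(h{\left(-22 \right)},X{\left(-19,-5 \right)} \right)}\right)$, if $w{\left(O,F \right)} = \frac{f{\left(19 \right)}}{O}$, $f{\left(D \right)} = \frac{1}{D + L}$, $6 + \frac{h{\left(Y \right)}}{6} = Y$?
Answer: $- \frac{11828995883839}{168} \approx -7.0411 \cdot 10^{10}$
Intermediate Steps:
$X{\left(N,H \right)} = 0$
$h{\left(Y \right)} = -36 + 6 Y$
$f{\left(D \right)} = \frac{1}{-21 + D}$ ($f{\left(D \right)} = \frac{1}{D - 21} = \frac{1}{-21 + D}$)
$w{\left(O,F \right)} = - \frac{1}{2 O}$ ($w{\left(O,F \right)} = \frac{1}{\left(-21 + 19\right) O} = \frac{1}{\left(-2\right) O} = - \frac{1}{2 O}$)
$\left(93261 + 403765\right) \left(-141664 + w{\left(h{\left(-22 \right)},X{\left(-19,-5 \right)} \right)}\right) = \left(93261 + 403765\right) \left(-141664 - \frac{1}{2 \left(-36 + 6 \left(-22\right)\right)}\right) = 497026 \left(-141664 - \frac{1}{2 \left(-36 - 132\right)}\right) = 497026 \left(-141664 - \frac{1}{2 \left(-168\right)}\right) = 497026 \left(-141664 - - \frac{1}{336}\right) = 497026 \left(-141664 + \frac{1}{336}\right) = 497026 \left(- \frac{47599103}{336}\right) = - \frac{11828995883839}{168}$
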